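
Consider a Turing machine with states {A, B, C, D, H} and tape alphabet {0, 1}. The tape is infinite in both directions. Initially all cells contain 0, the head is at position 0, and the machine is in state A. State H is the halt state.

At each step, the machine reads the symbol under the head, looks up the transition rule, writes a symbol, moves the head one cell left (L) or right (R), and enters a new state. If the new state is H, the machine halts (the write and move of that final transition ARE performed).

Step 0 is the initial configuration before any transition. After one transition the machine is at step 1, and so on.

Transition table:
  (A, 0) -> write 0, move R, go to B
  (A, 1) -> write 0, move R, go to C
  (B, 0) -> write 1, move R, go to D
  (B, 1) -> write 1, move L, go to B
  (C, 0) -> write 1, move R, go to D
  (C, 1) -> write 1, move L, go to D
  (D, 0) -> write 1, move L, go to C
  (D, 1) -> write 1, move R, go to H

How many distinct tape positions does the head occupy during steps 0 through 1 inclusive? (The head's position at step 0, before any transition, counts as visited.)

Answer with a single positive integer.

Step 1: in state A at pos 0, read 0 -> (A,0)->write 0,move R,goto B. Now: state=B, head=1, tape[-1..2]=0000 (head:   ^)
Head positions at steps 0..1: starting at 0, distinct positions visited = {0, 1} -> 2 position(s)

Answer: 2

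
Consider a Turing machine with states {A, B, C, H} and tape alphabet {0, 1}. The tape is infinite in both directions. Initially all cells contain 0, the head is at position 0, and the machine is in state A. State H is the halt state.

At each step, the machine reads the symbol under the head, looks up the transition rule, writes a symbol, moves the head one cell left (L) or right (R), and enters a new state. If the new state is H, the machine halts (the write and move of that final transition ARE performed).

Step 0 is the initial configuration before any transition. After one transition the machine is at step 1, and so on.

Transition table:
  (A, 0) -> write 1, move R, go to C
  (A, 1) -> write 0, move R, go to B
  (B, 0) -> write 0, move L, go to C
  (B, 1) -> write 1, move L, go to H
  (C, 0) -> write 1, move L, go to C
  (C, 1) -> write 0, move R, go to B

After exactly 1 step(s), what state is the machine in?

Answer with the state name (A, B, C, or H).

Step 1: in state A at pos 0, read 0 -> (A,0)->write 1,move R,goto C. Now: state=C, head=1, tape[-1..2]=0100 (head:   ^)

Answer: C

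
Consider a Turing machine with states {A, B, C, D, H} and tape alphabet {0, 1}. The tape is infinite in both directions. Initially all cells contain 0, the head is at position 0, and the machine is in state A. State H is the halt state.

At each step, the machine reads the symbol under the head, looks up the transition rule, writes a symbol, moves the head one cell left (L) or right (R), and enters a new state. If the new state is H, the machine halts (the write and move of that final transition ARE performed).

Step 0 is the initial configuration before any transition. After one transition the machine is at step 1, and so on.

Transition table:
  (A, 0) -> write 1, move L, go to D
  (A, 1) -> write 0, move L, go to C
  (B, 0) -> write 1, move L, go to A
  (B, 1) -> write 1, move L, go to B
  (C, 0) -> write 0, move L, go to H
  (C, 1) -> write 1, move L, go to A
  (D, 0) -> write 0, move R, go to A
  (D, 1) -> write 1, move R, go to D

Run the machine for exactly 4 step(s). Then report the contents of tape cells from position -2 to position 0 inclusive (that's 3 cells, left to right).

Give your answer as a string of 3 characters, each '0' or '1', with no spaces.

Answer: 000

Derivation:
Step 1: in state A at pos 0, read 0 -> (A,0)->write 1,move L,goto D. Now: state=D, head=-1, tape[-2..1]=0010 (head:  ^)
Step 2: in state D at pos -1, read 0 -> (D,0)->write 0,move R,goto A. Now: state=A, head=0, tape[-2..1]=0010 (head:   ^)
Step 3: in state A at pos 0, read 1 -> (A,1)->write 0,move L,goto C. Now: state=C, head=-1, tape[-2..1]=0000 (head:  ^)
Step 4: in state C at pos -1, read 0 -> (C,0)->write 0,move L,goto H. Now: state=H, head=-2, tape[-3..1]=00000 (head:  ^)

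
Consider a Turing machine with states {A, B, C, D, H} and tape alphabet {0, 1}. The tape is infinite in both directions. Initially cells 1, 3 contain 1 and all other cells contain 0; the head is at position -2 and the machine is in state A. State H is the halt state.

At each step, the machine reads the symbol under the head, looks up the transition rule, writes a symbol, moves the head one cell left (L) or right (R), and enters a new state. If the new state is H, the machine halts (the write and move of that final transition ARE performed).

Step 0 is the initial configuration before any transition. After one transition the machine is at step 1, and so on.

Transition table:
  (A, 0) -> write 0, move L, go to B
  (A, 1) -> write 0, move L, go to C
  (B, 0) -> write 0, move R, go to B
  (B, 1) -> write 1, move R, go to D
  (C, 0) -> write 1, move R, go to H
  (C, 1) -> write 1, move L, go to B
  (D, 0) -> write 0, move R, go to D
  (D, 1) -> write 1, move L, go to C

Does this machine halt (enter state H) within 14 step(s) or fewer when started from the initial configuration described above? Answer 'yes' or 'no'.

Answer: yes

Derivation:
Step 1: in state A at pos -2, read 0 -> (A,0)->write 0,move L,goto B. Now: state=B, head=-3, tape[-4..4]=000001010 (head:  ^)
Step 2: in state B at pos -3, read 0 -> (B,0)->write 0,move R,goto B. Now: state=B, head=-2, tape[-4..4]=000001010 (head:   ^)
Step 3: in state B at pos -2, read 0 -> (B,0)->write 0,move R,goto B. Now: state=B, head=-1, tape[-4..4]=000001010 (head:    ^)
Step 4: in state B at pos -1, read 0 -> (B,0)->write 0,move R,goto B. Now: state=B, head=0, tape[-4..4]=000001010 (head:     ^)
Step 5: in state B at pos 0, read 0 -> (B,0)->write 0,move R,goto B. Now: state=B, head=1, tape[-4..4]=000001010 (head:      ^)
Step 6: in state B at pos 1, read 1 -> (B,1)->write 1,move R,goto D. Now: state=D, head=2, tape[-4..4]=000001010 (head:       ^)
Step 7: in state D at pos 2, read 0 -> (D,0)->write 0,move R,goto D. Now: state=D, head=3, tape[-4..4]=000001010 (head:        ^)
Step 8: in state D at pos 3, read 1 -> (D,1)->write 1,move L,goto C. Now: state=C, head=2, tape[-4..4]=000001010 (head:       ^)
Step 9: in state C at pos 2, read 0 -> (C,0)->write 1,move R,goto H. Now: state=H, head=3, tape[-4..4]=000001110 (head:        ^)
State H reached at step 9; 9 <= 14 -> yes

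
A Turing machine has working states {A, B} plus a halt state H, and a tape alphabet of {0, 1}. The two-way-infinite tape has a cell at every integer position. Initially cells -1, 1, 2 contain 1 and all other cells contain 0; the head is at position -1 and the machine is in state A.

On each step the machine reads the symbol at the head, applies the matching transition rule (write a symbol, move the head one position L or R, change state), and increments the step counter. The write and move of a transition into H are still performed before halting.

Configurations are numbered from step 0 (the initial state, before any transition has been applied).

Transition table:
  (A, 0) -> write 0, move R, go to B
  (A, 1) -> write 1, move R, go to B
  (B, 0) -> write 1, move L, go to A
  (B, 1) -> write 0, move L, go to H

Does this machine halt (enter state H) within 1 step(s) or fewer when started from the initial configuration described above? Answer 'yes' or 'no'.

Answer: no

Derivation:
Step 1: in state A at pos -1, read 1 -> (A,1)->write 1,move R,goto B. Now: state=B, head=0, tape[-2..3]=010110 (head:   ^)
After 1 step(s): state = B (not H) -> not halted within 1 -> no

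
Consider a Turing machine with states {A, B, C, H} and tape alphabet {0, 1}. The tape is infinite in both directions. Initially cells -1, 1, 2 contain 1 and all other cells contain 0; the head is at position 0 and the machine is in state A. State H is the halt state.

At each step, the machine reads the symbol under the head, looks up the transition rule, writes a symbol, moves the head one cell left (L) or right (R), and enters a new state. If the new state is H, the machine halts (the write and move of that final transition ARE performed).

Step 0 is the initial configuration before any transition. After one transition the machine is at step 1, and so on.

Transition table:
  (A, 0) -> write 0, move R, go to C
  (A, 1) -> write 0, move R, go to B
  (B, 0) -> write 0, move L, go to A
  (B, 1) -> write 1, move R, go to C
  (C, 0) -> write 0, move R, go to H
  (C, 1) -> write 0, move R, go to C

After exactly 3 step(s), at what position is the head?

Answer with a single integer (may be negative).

Answer: 3

Derivation:
Step 1: in state A at pos 0, read 0 -> (A,0)->write 0,move R,goto C. Now: state=C, head=1, tape[-2..3]=010110 (head:    ^)
Step 2: in state C at pos 1, read 1 -> (C,1)->write 0,move R,goto C. Now: state=C, head=2, tape[-2..3]=010010 (head:     ^)
Step 3: in state C at pos 2, read 1 -> (C,1)->write 0,move R,goto C. Now: state=C, head=3, tape[-2..4]=0100000 (head:      ^)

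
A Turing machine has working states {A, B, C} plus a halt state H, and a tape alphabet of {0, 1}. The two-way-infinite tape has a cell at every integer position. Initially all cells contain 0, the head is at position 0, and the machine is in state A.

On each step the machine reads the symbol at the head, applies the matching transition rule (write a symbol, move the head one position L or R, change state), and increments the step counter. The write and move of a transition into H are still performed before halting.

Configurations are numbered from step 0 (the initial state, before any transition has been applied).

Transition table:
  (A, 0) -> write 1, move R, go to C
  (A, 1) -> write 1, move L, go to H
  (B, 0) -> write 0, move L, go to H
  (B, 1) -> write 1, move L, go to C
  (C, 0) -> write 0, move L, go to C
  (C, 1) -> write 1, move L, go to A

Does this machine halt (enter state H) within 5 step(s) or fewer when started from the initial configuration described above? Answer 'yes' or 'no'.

Answer: no

Derivation:
Step 1: in state A at pos 0, read 0 -> (A,0)->write 1,move R,goto C. Now: state=C, head=1, tape[-1..2]=0100 (head:   ^)
Step 2: in state C at pos 1, read 0 -> (C,0)->write 0,move L,goto C. Now: state=C, head=0, tape[-1..2]=0100 (head:  ^)
Step 3: in state C at pos 0, read 1 -> (C,1)->write 1,move L,goto A. Now: state=A, head=-1, tape[-2..2]=00100 (head:  ^)
Step 4: in state A at pos -1, read 0 -> (A,0)->write 1,move R,goto C. Now: state=C, head=0, tape[-2..2]=01100 (head:   ^)
Step 5: in state C at pos 0, read 1 -> (C,1)->write 1,move L,goto A. Now: state=A, head=-1, tape[-2..2]=01100 (head:  ^)
After 5 step(s): state = A (not H) -> not halted within 5 -> no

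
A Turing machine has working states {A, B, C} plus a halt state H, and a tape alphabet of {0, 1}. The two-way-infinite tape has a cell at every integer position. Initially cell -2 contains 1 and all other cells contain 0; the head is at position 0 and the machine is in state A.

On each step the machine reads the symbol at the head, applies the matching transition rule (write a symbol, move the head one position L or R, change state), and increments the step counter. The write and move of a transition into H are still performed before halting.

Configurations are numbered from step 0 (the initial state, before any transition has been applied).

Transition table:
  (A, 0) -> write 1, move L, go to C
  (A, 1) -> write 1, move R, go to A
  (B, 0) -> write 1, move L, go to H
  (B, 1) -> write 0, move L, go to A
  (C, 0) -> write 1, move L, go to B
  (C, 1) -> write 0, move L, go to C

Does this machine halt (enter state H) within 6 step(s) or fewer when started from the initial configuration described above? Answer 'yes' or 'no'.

Step 1: in state A at pos 0, read 0 -> (A,0)->write 1,move L,goto C. Now: state=C, head=-1, tape[-3..1]=01010 (head:   ^)
Step 2: in state C at pos -1, read 0 -> (C,0)->write 1,move L,goto B. Now: state=B, head=-2, tape[-3..1]=01110 (head:  ^)
Step 3: in state B at pos -2, read 1 -> (B,1)->write 0,move L,goto A. Now: state=A, head=-3, tape[-4..1]=000110 (head:  ^)
Step 4: in state A at pos -3, read 0 -> (A,0)->write 1,move L,goto C. Now: state=C, head=-4, tape[-5..1]=0010110 (head:  ^)
Step 5: in state C at pos -4, read 0 -> (C,0)->write 1,move L,goto B. Now: state=B, head=-5, tape[-6..1]=00110110 (head:  ^)
Step 6: in state B at pos -5, read 0 -> (B,0)->write 1,move L,goto H. Now: state=H, head=-6, tape[-7..1]=001110110 (head:  ^)
State H reached at step 6; 6 <= 6 -> yes

Answer: yes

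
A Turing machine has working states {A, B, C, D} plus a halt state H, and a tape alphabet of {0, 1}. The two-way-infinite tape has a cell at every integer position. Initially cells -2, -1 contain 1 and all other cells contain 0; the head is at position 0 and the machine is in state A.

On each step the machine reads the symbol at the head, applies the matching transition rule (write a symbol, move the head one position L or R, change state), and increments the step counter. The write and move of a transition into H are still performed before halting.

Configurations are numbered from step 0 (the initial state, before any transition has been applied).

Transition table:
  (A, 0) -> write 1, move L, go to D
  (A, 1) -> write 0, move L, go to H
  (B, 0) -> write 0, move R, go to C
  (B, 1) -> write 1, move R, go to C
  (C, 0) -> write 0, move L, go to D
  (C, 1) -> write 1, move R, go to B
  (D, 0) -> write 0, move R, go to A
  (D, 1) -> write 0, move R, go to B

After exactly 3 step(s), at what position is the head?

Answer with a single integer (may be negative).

Step 1: in state A at pos 0, read 0 -> (A,0)->write 1,move L,goto D. Now: state=D, head=-1, tape[-3..1]=01110 (head:   ^)
Step 2: in state D at pos -1, read 1 -> (D,1)->write 0,move R,goto B. Now: state=B, head=0, tape[-3..1]=01010 (head:    ^)
Step 3: in state B at pos 0, read 1 -> (B,1)->write 1,move R,goto C. Now: state=C, head=1, tape[-3..2]=010100 (head:     ^)

Answer: 1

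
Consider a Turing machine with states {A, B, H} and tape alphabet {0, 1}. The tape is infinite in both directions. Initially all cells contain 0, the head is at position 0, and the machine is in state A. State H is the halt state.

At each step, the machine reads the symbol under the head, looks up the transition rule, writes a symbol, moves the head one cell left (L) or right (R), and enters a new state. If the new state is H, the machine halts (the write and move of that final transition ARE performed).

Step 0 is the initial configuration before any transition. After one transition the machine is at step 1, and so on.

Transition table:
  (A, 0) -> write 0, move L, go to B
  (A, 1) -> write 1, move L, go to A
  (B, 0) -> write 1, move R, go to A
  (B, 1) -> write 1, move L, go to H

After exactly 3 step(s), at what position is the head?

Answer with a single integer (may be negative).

Answer: -1

Derivation:
Step 1: in state A at pos 0, read 0 -> (A,0)->write 0,move L,goto B. Now: state=B, head=-1, tape[-2..1]=0000 (head:  ^)
Step 2: in state B at pos -1, read 0 -> (B,0)->write 1,move R,goto A. Now: state=A, head=0, tape[-2..1]=0100 (head:   ^)
Step 3: in state A at pos 0, read 0 -> (A,0)->write 0,move L,goto B. Now: state=B, head=-1, tape[-2..1]=0100 (head:  ^)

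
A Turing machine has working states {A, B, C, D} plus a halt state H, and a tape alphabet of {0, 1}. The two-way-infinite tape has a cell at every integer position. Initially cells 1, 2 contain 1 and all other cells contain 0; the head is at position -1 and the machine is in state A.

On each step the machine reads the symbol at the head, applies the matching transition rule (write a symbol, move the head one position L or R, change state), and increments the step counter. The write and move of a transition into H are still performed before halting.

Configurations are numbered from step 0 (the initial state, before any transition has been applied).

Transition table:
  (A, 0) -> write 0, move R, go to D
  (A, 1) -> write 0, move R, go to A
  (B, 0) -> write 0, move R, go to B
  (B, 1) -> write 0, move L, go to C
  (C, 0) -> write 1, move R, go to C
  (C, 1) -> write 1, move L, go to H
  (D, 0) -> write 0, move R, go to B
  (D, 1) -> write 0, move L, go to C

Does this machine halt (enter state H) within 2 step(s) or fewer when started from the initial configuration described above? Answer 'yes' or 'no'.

Answer: no

Derivation:
Step 1: in state A at pos -1, read 0 -> (A,0)->write 0,move R,goto D. Now: state=D, head=0, tape[-2..3]=000110 (head:   ^)
Step 2: in state D at pos 0, read 0 -> (D,0)->write 0,move R,goto B. Now: state=B, head=1, tape[-2..3]=000110 (head:    ^)
After 2 step(s): state = B (not H) -> not halted within 2 -> no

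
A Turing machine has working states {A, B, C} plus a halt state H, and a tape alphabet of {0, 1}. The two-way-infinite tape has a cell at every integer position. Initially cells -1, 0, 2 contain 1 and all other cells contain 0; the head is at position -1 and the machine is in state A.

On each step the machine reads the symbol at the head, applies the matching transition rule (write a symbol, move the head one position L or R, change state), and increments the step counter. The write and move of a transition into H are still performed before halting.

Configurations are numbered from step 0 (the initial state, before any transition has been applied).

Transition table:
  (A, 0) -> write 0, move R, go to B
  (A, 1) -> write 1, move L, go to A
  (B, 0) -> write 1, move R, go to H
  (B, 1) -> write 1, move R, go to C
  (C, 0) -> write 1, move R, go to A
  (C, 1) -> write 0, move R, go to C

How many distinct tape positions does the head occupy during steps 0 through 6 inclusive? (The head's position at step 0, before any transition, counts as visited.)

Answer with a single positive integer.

Step 1: in state A at pos -1, read 1 -> (A,1)->write 1,move L,goto A. Now: state=A, head=-2, tape[-3..3]=0011010 (head:  ^)
Step 2: in state A at pos -2, read 0 -> (A,0)->write 0,move R,goto B. Now: state=B, head=-1, tape[-3..3]=0011010 (head:   ^)
Step 3: in state B at pos -1, read 1 -> (B,1)->write 1,move R,goto C. Now: state=C, head=0, tape[-3..3]=0011010 (head:    ^)
Step 4: in state C at pos 0, read 1 -> (C,1)->write 0,move R,goto C. Now: state=C, head=1, tape[-3..3]=0010010 (head:     ^)
Step 5: in state C at pos 1, read 0 -> (C,0)->write 1,move R,goto A. Now: state=A, head=2, tape[-3..3]=0010110 (head:      ^)
Step 6: in state A at pos 2, read 1 -> (A,1)->write 1,move L,goto A. Now: state=A, head=1, tape[-3..3]=0010110 (head:     ^)
Head positions at steps 0..6: starting at -1, distinct positions visited = {-2, -1, 0, 1, 2} -> 5 position(s)

Answer: 5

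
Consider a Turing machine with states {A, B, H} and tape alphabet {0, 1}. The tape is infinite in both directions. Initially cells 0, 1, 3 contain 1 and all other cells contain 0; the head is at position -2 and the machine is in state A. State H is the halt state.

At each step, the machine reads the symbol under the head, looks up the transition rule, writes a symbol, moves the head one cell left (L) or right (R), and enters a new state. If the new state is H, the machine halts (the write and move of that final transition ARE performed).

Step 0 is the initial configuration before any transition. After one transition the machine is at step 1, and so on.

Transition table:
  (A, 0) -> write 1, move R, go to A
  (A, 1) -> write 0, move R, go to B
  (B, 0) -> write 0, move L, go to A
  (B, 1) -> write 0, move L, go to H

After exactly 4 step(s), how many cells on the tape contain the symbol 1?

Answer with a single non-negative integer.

Answer: 3

Derivation:
Step 1: in state A at pos -2, read 0 -> (A,0)->write 1,move R,goto A. Now: state=A, head=-1, tape[-3..4]=01011010 (head:   ^)
Step 2: in state A at pos -1, read 0 -> (A,0)->write 1,move R,goto A. Now: state=A, head=0, tape[-3..4]=01111010 (head:    ^)
Step 3: in state A at pos 0, read 1 -> (A,1)->write 0,move R,goto B. Now: state=B, head=1, tape[-3..4]=01101010 (head:     ^)
Step 4: in state B at pos 1, read 1 -> (B,1)->write 0,move L,goto H. Now: state=H, head=0, tape[-3..4]=01100010 (head:    ^)
Cells containing 1 after step 4: {-2, -1, 3} -> 3 cell(s)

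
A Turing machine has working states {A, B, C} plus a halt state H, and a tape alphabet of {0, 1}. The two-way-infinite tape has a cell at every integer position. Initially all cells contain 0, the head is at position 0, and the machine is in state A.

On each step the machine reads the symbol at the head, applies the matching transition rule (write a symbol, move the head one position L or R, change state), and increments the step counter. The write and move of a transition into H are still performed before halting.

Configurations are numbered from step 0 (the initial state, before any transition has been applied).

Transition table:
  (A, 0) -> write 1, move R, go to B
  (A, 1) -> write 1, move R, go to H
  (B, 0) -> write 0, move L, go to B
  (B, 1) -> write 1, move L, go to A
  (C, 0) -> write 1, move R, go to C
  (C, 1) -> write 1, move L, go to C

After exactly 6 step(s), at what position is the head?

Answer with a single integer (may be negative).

Step 1: in state A at pos 0, read 0 -> (A,0)->write 1,move R,goto B. Now: state=B, head=1, tape[-1..2]=0100 (head:   ^)
Step 2: in state B at pos 1, read 0 -> (B,0)->write 0,move L,goto B. Now: state=B, head=0, tape[-1..2]=0100 (head:  ^)
Step 3: in state B at pos 0, read 1 -> (B,1)->write 1,move L,goto A. Now: state=A, head=-1, tape[-2..2]=00100 (head:  ^)
Step 4: in state A at pos -1, read 0 -> (A,0)->write 1,move R,goto B. Now: state=B, head=0, tape[-2..2]=01100 (head:   ^)
Step 5: in state B at pos 0, read 1 -> (B,1)->write 1,move L,goto A. Now: state=A, head=-1, tape[-2..2]=01100 (head:  ^)
Step 6: in state A at pos -1, read 1 -> (A,1)->write 1,move R,goto H. Now: state=H, head=0, tape[-2..2]=01100 (head:   ^)

Answer: 0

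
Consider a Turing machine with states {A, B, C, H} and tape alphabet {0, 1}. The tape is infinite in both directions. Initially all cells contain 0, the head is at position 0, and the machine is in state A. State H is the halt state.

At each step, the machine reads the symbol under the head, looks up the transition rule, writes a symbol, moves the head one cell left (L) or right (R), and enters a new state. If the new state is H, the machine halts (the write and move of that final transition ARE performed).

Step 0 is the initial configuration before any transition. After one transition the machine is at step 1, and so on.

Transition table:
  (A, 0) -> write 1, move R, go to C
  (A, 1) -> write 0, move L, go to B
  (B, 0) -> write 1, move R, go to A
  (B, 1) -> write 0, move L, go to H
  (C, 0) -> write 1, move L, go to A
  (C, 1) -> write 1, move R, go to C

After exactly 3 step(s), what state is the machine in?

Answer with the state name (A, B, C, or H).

Step 1: in state A at pos 0, read 0 -> (A,0)->write 1,move R,goto C. Now: state=C, head=1, tape[-1..2]=0100 (head:   ^)
Step 2: in state C at pos 1, read 0 -> (C,0)->write 1,move L,goto A. Now: state=A, head=0, tape[-1..2]=0110 (head:  ^)
Step 3: in state A at pos 0, read 1 -> (A,1)->write 0,move L,goto B. Now: state=B, head=-1, tape[-2..2]=00010 (head:  ^)

Answer: B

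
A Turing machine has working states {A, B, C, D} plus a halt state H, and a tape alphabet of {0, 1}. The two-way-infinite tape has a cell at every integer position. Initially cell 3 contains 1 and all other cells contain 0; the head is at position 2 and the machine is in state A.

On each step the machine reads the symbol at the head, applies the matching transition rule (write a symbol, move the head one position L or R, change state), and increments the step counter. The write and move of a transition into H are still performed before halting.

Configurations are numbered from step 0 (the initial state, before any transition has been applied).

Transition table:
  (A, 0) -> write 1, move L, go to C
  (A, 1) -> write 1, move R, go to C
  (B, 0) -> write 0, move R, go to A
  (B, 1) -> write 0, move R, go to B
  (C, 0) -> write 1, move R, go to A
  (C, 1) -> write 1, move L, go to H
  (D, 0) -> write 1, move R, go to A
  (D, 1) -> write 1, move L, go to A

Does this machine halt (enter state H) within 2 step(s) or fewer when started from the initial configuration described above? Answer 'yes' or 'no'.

Step 1: in state A at pos 2, read 0 -> (A,0)->write 1,move L,goto C. Now: state=C, head=1, tape[0..4]=00110 (head:  ^)
Step 2: in state C at pos 1, read 0 -> (C,0)->write 1,move R,goto A. Now: state=A, head=2, tape[0..4]=01110 (head:   ^)
After 2 step(s): state = A (not H) -> not halted within 2 -> no

Answer: no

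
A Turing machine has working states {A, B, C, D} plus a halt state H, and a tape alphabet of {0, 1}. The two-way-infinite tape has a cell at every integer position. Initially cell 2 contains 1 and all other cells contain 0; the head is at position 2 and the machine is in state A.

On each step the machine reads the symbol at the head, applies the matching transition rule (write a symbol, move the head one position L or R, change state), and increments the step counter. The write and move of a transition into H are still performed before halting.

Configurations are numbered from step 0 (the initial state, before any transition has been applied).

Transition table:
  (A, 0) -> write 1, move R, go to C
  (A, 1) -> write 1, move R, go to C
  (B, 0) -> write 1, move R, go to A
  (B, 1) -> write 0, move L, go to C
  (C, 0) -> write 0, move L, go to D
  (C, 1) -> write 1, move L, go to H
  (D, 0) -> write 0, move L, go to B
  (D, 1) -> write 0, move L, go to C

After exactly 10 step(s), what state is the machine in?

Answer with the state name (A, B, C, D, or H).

Answer: H

Derivation:
Step 1: in state A at pos 2, read 1 -> (A,1)->write 1,move R,goto C. Now: state=C, head=3, tape[1..4]=0100 (head:   ^)
Step 2: in state C at pos 3, read 0 -> (C,0)->write 0,move L,goto D. Now: state=D, head=2, tape[1..4]=0100 (head:  ^)
Step 3: in state D at pos 2, read 1 -> (D,1)->write 0,move L,goto C. Now: state=C, head=1, tape[0..4]=00000 (head:  ^)
Step 4: in state C at pos 1, read 0 -> (C,0)->write 0,move L,goto D. Now: state=D, head=0, tape[-1..4]=000000 (head:  ^)
Step 5: in state D at pos 0, read 0 -> (D,0)->write 0,move L,goto B. Now: state=B, head=-1, tape[-2..4]=0000000 (head:  ^)
Step 6: in state B at pos -1, read 0 -> (B,0)->write 1,move R,goto A. Now: state=A, head=0, tape[-2..4]=0100000 (head:   ^)
Step 7: in state A at pos 0, read 0 -> (A,0)->write 1,move R,goto C. Now: state=C, head=1, tape[-2..4]=0110000 (head:    ^)
Step 8: in state C at pos 1, read 0 -> (C,0)->write 0,move L,goto D. Now: state=D, head=0, tape[-2..4]=0110000 (head:   ^)
Step 9: in state D at pos 0, read 1 -> (D,1)->write 0,move L,goto C. Now: state=C, head=-1, tape[-2..4]=0100000 (head:  ^)
Step 10: in state C at pos -1, read 1 -> (C,1)->write 1,move L,goto H. Now: state=H, head=-2, tape[-3..4]=00100000 (head:  ^)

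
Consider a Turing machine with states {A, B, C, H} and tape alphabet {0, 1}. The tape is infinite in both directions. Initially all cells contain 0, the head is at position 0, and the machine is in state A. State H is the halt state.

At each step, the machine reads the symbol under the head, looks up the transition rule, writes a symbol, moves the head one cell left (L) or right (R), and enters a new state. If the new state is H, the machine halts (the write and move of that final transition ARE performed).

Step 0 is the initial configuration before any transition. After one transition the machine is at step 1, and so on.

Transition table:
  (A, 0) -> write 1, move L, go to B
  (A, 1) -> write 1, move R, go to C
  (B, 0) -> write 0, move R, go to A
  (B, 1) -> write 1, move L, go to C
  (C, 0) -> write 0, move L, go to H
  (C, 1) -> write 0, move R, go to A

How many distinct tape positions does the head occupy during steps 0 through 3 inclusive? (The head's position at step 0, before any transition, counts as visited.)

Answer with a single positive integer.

Step 1: in state A at pos 0, read 0 -> (A,0)->write 1,move L,goto B. Now: state=B, head=-1, tape[-2..1]=0010 (head:  ^)
Step 2: in state B at pos -1, read 0 -> (B,0)->write 0,move R,goto A. Now: state=A, head=0, tape[-2..1]=0010 (head:   ^)
Step 3: in state A at pos 0, read 1 -> (A,1)->write 1,move R,goto C. Now: state=C, head=1, tape[-2..2]=00100 (head:    ^)
Head positions at steps 0..3: starting at 0, distinct positions visited = {-1, 0, 1} -> 3 position(s)

Answer: 3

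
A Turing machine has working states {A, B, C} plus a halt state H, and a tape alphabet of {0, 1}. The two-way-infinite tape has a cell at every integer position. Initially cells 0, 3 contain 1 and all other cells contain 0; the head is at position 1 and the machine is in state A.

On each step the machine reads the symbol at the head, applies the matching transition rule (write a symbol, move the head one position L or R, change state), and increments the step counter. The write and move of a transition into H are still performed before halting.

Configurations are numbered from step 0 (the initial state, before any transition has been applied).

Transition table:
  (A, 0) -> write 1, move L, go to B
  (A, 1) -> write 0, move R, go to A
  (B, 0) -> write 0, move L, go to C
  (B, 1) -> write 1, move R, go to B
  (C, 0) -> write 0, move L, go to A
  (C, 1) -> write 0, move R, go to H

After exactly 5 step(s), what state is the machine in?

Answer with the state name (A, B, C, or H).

Answer: H

Derivation:
Step 1: in state A at pos 1, read 0 -> (A,0)->write 1,move L,goto B. Now: state=B, head=0, tape[-1..4]=011010 (head:  ^)
Step 2: in state B at pos 0, read 1 -> (B,1)->write 1,move R,goto B. Now: state=B, head=1, tape[-1..4]=011010 (head:   ^)
Step 3: in state B at pos 1, read 1 -> (B,1)->write 1,move R,goto B. Now: state=B, head=2, tape[-1..4]=011010 (head:    ^)
Step 4: in state B at pos 2, read 0 -> (B,0)->write 0,move L,goto C. Now: state=C, head=1, tape[-1..4]=011010 (head:   ^)
Step 5: in state C at pos 1, read 1 -> (C,1)->write 0,move R,goto H. Now: state=H, head=2, tape[-1..4]=010010 (head:    ^)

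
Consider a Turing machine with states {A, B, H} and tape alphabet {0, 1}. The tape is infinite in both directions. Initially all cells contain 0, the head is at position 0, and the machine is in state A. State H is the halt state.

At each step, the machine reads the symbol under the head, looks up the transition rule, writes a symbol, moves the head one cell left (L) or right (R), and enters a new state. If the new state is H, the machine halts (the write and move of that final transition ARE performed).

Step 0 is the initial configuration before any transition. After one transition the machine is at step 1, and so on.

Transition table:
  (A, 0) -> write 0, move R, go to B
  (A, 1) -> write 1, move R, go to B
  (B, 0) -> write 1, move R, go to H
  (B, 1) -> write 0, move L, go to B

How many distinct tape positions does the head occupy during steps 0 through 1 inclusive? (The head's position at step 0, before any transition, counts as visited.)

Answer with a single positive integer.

Answer: 2

Derivation:
Step 1: in state A at pos 0, read 0 -> (A,0)->write 0,move R,goto B. Now: state=B, head=1, tape[-1..2]=0000 (head:   ^)
Head positions at steps 0..1: starting at 0, distinct positions visited = {0, 1} -> 2 position(s)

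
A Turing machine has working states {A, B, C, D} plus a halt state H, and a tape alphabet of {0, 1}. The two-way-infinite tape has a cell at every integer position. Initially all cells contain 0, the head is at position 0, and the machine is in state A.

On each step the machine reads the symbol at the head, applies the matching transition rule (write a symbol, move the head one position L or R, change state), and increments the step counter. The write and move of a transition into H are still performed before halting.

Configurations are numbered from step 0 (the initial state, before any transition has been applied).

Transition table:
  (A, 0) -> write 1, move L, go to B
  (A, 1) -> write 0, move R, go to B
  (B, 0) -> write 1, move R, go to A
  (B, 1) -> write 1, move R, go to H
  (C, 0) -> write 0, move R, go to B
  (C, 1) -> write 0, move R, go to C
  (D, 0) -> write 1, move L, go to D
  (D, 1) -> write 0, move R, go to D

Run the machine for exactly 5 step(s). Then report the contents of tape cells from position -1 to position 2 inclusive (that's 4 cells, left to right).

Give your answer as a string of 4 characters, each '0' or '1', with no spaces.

Step 1: in state A at pos 0, read 0 -> (A,0)->write 1,move L,goto B. Now: state=B, head=-1, tape[-2..1]=0010 (head:  ^)
Step 2: in state B at pos -1, read 0 -> (B,0)->write 1,move R,goto A. Now: state=A, head=0, tape[-2..1]=0110 (head:   ^)
Step 3: in state A at pos 0, read 1 -> (A,1)->write 0,move R,goto B. Now: state=B, head=1, tape[-2..2]=01000 (head:    ^)
Step 4: in state B at pos 1, read 0 -> (B,0)->write 1,move R,goto A. Now: state=A, head=2, tape[-2..3]=010100 (head:     ^)
Step 5: in state A at pos 2, read 0 -> (A,0)->write 1,move L,goto B. Now: state=B, head=1, tape[-2..3]=010110 (head:    ^)

Answer: 1011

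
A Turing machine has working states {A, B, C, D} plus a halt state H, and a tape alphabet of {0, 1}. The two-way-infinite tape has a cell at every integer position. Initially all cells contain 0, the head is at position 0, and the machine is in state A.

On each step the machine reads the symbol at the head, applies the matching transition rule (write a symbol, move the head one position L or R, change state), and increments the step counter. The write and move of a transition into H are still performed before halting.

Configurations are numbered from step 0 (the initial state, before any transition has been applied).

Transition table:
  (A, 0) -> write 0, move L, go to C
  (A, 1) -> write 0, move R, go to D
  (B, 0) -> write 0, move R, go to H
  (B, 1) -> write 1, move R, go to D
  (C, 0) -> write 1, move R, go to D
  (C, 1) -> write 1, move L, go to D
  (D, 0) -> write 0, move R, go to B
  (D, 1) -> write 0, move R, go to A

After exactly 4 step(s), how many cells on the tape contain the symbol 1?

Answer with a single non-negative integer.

Answer: 1

Derivation:
Step 1: in state A at pos 0, read 0 -> (A,0)->write 0,move L,goto C. Now: state=C, head=-1, tape[-2..1]=0000 (head:  ^)
Step 2: in state C at pos -1, read 0 -> (C,0)->write 1,move R,goto D. Now: state=D, head=0, tape[-2..1]=0100 (head:   ^)
Step 3: in state D at pos 0, read 0 -> (D,0)->write 0,move R,goto B. Now: state=B, head=1, tape[-2..2]=01000 (head:    ^)
Step 4: in state B at pos 1, read 0 -> (B,0)->write 0,move R,goto H. Now: state=H, head=2, tape[-2..3]=010000 (head:     ^)
Cells containing 1 after step 4: {-1} -> 1 cell(s)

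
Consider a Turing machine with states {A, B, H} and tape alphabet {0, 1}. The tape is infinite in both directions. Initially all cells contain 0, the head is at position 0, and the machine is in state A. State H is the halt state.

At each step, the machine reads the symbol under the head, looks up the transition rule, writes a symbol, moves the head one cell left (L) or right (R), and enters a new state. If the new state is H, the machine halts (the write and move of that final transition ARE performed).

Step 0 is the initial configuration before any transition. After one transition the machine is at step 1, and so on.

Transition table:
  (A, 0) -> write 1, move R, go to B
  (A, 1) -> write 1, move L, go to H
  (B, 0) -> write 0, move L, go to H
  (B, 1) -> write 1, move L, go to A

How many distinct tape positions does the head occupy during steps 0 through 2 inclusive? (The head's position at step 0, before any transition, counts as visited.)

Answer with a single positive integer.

Answer: 2

Derivation:
Step 1: in state A at pos 0, read 0 -> (A,0)->write 1,move R,goto B. Now: state=B, head=1, tape[-1..2]=0100 (head:   ^)
Step 2: in state B at pos 1, read 0 -> (B,0)->write 0,move L,goto H. Now: state=H, head=0, tape[-1..2]=0100 (head:  ^)
Head positions at steps 0..2: starting at 0, distinct positions visited = {0, 1} -> 2 position(s)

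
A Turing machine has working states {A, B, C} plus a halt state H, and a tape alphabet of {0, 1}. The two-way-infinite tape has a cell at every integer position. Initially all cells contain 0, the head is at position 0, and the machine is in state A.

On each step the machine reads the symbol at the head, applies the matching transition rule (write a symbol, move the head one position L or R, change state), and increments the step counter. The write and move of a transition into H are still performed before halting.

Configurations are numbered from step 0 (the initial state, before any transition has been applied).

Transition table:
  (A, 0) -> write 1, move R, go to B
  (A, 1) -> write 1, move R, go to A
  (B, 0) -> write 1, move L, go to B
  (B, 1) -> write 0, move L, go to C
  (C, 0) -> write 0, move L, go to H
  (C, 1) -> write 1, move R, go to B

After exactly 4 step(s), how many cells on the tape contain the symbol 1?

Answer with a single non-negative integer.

Answer: 1

Derivation:
Step 1: in state A at pos 0, read 0 -> (A,0)->write 1,move R,goto B. Now: state=B, head=1, tape[-1..2]=0100 (head:   ^)
Step 2: in state B at pos 1, read 0 -> (B,0)->write 1,move L,goto B. Now: state=B, head=0, tape[-1..2]=0110 (head:  ^)
Step 3: in state B at pos 0, read 1 -> (B,1)->write 0,move L,goto C. Now: state=C, head=-1, tape[-2..2]=00010 (head:  ^)
Step 4: in state C at pos -1, read 0 -> (C,0)->write 0,move L,goto H. Now: state=H, head=-2, tape[-3..2]=000010 (head:  ^)
Cells containing 1 after step 4: {1} -> 1 cell(s)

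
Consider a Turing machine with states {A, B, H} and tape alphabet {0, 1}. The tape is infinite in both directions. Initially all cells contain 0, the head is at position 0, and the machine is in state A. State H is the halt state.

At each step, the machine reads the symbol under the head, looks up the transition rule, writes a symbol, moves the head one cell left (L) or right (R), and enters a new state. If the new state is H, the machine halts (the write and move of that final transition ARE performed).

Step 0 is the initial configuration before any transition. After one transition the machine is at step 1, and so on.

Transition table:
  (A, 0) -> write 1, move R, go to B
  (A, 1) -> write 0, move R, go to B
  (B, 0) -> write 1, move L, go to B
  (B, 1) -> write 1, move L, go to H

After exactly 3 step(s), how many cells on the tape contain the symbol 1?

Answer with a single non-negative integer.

Answer: 2

Derivation:
Step 1: in state A at pos 0, read 0 -> (A,0)->write 1,move R,goto B. Now: state=B, head=1, tape[-1..2]=0100 (head:   ^)
Step 2: in state B at pos 1, read 0 -> (B,0)->write 1,move L,goto B. Now: state=B, head=0, tape[-1..2]=0110 (head:  ^)
Step 3: in state B at pos 0, read 1 -> (B,1)->write 1,move L,goto H. Now: state=H, head=-1, tape[-2..2]=00110 (head:  ^)
Cells containing 1 after step 3: {0, 1} -> 2 cell(s)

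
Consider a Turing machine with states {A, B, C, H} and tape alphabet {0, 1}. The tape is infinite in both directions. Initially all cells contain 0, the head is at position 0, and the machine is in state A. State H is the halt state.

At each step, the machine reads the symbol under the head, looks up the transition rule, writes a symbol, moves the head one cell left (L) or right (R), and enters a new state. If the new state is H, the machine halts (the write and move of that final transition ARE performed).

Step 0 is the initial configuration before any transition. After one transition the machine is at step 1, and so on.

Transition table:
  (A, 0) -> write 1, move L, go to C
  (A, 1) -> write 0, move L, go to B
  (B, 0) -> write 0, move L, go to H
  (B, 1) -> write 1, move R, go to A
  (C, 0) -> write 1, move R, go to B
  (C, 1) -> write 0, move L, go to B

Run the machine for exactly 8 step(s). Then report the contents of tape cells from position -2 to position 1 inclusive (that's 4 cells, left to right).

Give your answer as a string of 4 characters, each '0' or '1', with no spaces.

Step 1: in state A at pos 0, read 0 -> (A,0)->write 1,move L,goto C. Now: state=C, head=-1, tape[-2..1]=0010 (head:  ^)
Step 2: in state C at pos -1, read 0 -> (C,0)->write 1,move R,goto B. Now: state=B, head=0, tape[-2..1]=0110 (head:   ^)
Step 3: in state B at pos 0, read 1 -> (B,1)->write 1,move R,goto A. Now: state=A, head=1, tape[-2..2]=01100 (head:    ^)
Step 4: in state A at pos 1, read 0 -> (A,0)->write 1,move L,goto C. Now: state=C, head=0, tape[-2..2]=01110 (head:   ^)
Step 5: in state C at pos 0, read 1 -> (C,1)->write 0,move L,goto B. Now: state=B, head=-1, tape[-2..2]=01010 (head:  ^)
Step 6: in state B at pos -1, read 1 -> (B,1)->write 1,move R,goto A. Now: state=A, head=0, tape[-2..2]=01010 (head:   ^)
Step 7: in state A at pos 0, read 0 -> (A,0)->write 1,move L,goto C. Now: state=C, head=-1, tape[-2..2]=01110 (head:  ^)
Step 8: in state C at pos -1, read 1 -> (C,1)->write 0,move L,goto B. Now: state=B, head=-2, tape[-3..2]=000110 (head:  ^)

Answer: 0011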